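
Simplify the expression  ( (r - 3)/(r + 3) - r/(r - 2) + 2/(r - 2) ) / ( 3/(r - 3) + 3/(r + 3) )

Numerator: (r - 3)/(r + 3) - r/(r - 2) + 2/(r - 2) = -6/(r + 3)
Denominator: 3/(r - 3) + 3/(r + 3) = 6*r/(r^2 - 9)
Divide: (-6/(r + 3)) · ((r^2 - 9)/(6*r)) = (-r + 3)/r

(-r + 3)/r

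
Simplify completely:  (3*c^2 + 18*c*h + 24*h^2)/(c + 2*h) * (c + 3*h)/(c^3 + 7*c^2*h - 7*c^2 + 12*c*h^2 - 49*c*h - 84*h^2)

Factor: 3*c^2 + 18*c*h + 24*h^2 = 3*(c + 4*h)*(c + 2*h);  c^3 + 7*c^2*h - 7*c^2 + 12*c*h^2 - 49*c*h - 84*h^2 = (c + 4*h)*(c + 3*h)*(c - 7)
Cancel the common factors (c + 4*h), (c + 2*h), (c + 3*h).

3/(c - 7)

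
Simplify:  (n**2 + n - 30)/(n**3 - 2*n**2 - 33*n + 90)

1/(n - 3)

Factor: n**2 + n - 30 = (n + 6)*(n - 5);  n**3 - 2*n**2 - 33*n + 90 = (n + 6)*(n - 3)*(n - 5)
Cancel the common factors (n - 5), (n + 6).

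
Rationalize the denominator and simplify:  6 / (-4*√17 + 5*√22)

Multiply numerator and denominator by 4*√17 + 5*√22.
Denominator becomes 278; numerator becomes 24*√17 + 30*√22.

(12*√17 + 15*√22)/139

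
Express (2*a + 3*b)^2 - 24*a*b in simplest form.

(2*a - 3*b)^2

Expand the square and combine the 24*a*b term.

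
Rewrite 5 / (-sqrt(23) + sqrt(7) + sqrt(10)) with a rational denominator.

(15*sqrt(23) + 50*sqrt(10) + 65*sqrt(7) + 5*sqrt(1610))/122

Group as (sqrt(7) + sqrt(10)) - sqrt(23); multiply by (sqrt(7) + sqrt(10)) + sqrt(23), then rationalise the remaining surd.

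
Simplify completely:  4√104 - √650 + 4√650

4√104 = 8*√26; √650 = 5*√26; 4√650 = 20*√26
Combine: (8 - 5 + 20)·√26 = 23*√26

23*√26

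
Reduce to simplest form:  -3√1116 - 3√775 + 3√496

-21*√31

3√1116 = 18*√31; 3√775 = 15*√31; 3√496 = 12*√31
Combine: (-18 - 15 + 12)·√31 = -21*√31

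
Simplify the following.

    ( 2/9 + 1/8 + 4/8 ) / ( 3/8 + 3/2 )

61/135

Numerator: 2/9 + 1/8 + 4/8 = 61/72
Denominator: 3/8 + 3/2 = 15/8
Divide: (61/72) · (8/15) = 61/135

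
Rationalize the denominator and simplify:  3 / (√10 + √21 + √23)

Group as (√21 + √23) + √10; multiply by (√21 + √23) - √10, then rationalise the remaining surd.

(-3*√4830 + 12*√23 + 18*√21 + 51*√10)/388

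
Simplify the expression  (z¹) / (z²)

Quotient: (z^-1)

1/z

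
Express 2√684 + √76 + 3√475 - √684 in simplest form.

23*√19

2√684 = 12*√19; √76 = 2*√19; 3√475 = 15*√19; √684 = 6*√19
Combine: (12 + 2 + 15 - 6)·√19 = 23*√19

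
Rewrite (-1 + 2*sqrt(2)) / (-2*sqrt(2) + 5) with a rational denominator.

Multiply numerator and denominator by 2*sqrt(2) + 5.
Denominator becomes 17; numerator becomes 3 + 8*sqrt(2).

(3 + 8*sqrt(2))/17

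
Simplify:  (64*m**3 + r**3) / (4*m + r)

16*m**2 - 4*m*r + r**2

Factor as (a+b)(a**2-ab+b**2) with a=r, b=(4*m).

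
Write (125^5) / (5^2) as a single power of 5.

5^13

125^5 = 5^15; 5^2 = 5^2
Combine exponents: 5^13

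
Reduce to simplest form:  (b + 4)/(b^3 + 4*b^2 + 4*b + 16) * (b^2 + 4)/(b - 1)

Factor: b^3 + 4*b^2 + 4*b + 16 = (b + 4)*(b^2 + 4)
Cancel the common factors (b^2 + 4), (b + 4).

1/(b - 1)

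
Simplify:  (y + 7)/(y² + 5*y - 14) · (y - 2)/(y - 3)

1/(y - 3)

Factor: y² + 5*y - 14 = (y + 7)·(y - 2)
Cancel the common factors (y + 7), (y - 2).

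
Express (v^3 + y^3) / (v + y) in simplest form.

y^3 + v^3 = (v + y)(v^2 - v*y + y^2).

v^2 - v*y + y^2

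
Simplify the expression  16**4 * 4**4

2**24

16**4 = 2**16; 4**4 = 2**8
Combine exponents: 2**24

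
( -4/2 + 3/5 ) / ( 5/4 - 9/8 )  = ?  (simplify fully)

Numerator: -4/2 + 3/5 = -7/5
Denominator: 5/4 - 9/8 = 1/8
Divide: (-7/5) · (8) = -56/5

-56/5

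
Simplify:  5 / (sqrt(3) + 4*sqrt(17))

Multiply numerator and denominator by -4*sqrt(17) + sqrt(3).
Denominator becomes -269; numerator becomes -20*sqrt(17) + 5*sqrt(3).

(-5*sqrt(3) + 20*sqrt(17))/269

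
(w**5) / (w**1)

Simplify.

w**4

Quotient: w**4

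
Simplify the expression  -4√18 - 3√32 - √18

-27*√2

4√18 = 12*√2; 3√32 = 12*√2; √18 = 3*√2
Combine: (-12 - 12 - 3)·√2 = -27*√2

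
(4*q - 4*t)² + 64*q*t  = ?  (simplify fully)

16*(q + t)²

Expanding gives 16*q² + 32*q*t + 16*t², a perfect square.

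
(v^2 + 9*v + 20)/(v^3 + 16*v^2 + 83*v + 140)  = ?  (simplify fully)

1/(v + 7)

Factor: v^2 + 9*v + 20 = (v + 5)*(v + 4);  v^3 + 16*v^2 + 83*v + 140 = (v + 7)*(v + 4)*(v + 5)
Cancel the common factors (v + 4), (v + 5).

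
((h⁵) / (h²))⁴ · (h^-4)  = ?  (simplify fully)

h⁸

Inside the bracket: h³
Raise to the power 4: h^12
Multiply by (h^-4): add exponents.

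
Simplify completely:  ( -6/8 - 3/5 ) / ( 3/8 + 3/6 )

-54/35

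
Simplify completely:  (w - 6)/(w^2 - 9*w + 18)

1/(w - 3)

Factor: w^2 - 9*w + 18 = (w - 6)*(w - 3)
Cancel the common factor (w - 6).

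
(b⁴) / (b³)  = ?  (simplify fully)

b

Quotient: b¹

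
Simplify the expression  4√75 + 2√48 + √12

30*√3

4√75 = 20*√3; 2√48 = 8*√3; √12 = 2*√3
Combine: (20 + 8 + 2)·√3 = 30*√3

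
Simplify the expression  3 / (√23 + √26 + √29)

Group as (√23 + √29) + √26; multiply by (√23 + √29) - √26, then rationalise the remaining surd.

(-√17342 + 10*√29 + 13*√26 + 16*√23)/332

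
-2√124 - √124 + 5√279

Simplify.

2√124 = 4*√31; √124 = 2*√31; 5√279 = 15*√31
Combine: (-4 - 2 + 15)·√31 = 9*√31

9*√31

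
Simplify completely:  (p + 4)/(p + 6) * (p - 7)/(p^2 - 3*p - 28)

Factor: p^2 - 3*p - 28 = (p - 7)*(p + 4)
Cancel the common factors (p - 7), (p + 4).

1/(p + 6)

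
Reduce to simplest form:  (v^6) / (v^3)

Quotient: v^3

v^3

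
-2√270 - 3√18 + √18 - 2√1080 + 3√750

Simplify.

-3*√30 - 6*√2

2√270 = 6*√30; 3√18 = 9*√2; √18 = 3*√2; 2√1080 = 12*√30; 3√750 = 15*√30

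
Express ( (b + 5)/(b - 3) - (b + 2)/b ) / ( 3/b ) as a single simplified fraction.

Numerator: (b + 5)/(b - 3) - (b + 2)/b = (6*b + 6)/(b^2 - 3*b)
Denominator: 3/b = 3/b
Divide: ((6*b + 6)/(b^2 - 3*b)) · (b/3) = (2*b + 2)/(b - 3)

(2*b + 2)/(b - 3)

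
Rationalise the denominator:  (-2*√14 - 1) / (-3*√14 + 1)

(√14 + 17)/25

Multiply numerator and denominator by 1 + 3*√14.
Denominator becomes -125; numerator becomes -85 - 5*√14.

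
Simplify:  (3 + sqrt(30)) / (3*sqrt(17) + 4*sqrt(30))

Multiply numerator and denominator by -3*sqrt(17) + 4*sqrt(30).
Denominator becomes 327; numerator becomes -3*sqrt(510) - 9*sqrt(17) + 12*sqrt(30) + 120.

(-sqrt(510) - 3*sqrt(17) + 4*sqrt(30) + 40)/109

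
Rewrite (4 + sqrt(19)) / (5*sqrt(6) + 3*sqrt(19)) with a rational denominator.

Multiply numerator and denominator by -5*sqrt(6) + 3*sqrt(19).
Denominator becomes 21; numerator becomes -5*sqrt(114) - 20*sqrt(6) + 12*sqrt(19) + 57.

(-5*sqrt(114) - 20*sqrt(6) + 12*sqrt(19) + 57)/21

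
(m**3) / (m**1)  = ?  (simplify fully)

Quotient: m**2

m**2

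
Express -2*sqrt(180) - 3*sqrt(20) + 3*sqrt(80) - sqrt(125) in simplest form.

-11*sqrt(5)

2*sqrt(180) = 12*sqrt(5); 3*sqrt(20) = 6*sqrt(5); 3*sqrt(80) = 12*sqrt(5); sqrt(125) = 5*sqrt(5)
Combine: (-12 - 6 + 12 - 5)·sqrt(5) = -11*sqrt(5)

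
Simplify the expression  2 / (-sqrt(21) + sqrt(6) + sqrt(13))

Group as (sqrt(6) + sqrt(13)) - sqrt(21); multiply by (sqrt(6) + sqrt(13)) + sqrt(21), then rationalise the remaining surd.

(sqrt(21) + 7*sqrt(13) + 14*sqrt(6) + 3*sqrt(182))/77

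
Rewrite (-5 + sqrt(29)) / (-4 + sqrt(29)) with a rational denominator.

(-sqrt(29) + 9)/13

Multiply numerator and denominator by -sqrt(29) - 4.
Denominator becomes -13; numerator becomes -9 + sqrt(29).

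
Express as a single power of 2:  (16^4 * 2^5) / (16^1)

16^4 = 2^16; 2^5 = 2^5; 16^1 = 2^4
Combine exponents: 2^17

2^17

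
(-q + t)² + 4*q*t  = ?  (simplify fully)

(q + t)²

Expand the square and combine the 4*q*t term.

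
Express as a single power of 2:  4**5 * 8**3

2**19

4**5 = 2**10; 8**3 = 2**9
Combine exponents: 2**19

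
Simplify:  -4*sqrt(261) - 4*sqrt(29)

4*sqrt(261) = 12*sqrt(29); 4*sqrt(29) = 4*sqrt(29)
Combine: (-12 - 4)·sqrt(29) = -16*sqrt(29)

-16*sqrt(29)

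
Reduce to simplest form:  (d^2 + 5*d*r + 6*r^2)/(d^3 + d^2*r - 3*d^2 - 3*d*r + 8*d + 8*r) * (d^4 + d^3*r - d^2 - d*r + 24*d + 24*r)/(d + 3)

Factor: d^2 + 5*d*r + 6*r^2 = (d + 2*r)*(d + 3*r);  d^3 + d^2*r - 3*d^2 - 3*d*r + 8*d + 8*r = (d + r)*(d^2 - 3*d + 8);  d^4 + d^3*r - d^2 - d*r + 24*d + 24*r = (d + r)*(d^2 - 3*d + 8)*(d + 3)
Cancel the common factors (d^2 - 3*d + 8), (d + 3), (d + r).

d^2 + 5*d*r + 6*r^2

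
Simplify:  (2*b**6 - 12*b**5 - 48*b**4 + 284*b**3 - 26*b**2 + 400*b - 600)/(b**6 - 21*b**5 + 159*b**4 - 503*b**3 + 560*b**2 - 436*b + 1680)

(2*b**2 + 8*b - 10)/(b**2 - 11*b + 28)

Factor: 2*b**6 - 12*b**5 - 48*b**4 + 284*b**3 - 26*b**2 + 400*b - 600 = 2*(b**2 + b + 2)*(b - 5)*(b + 5)*(b - 6)*(b - 1);  b**6 - 21*b**5 + 159*b**4 - 503*b**3 + 560*b**2 - 436*b + 1680 = (b - 4)*(b**2 + b + 2)*(b - 6)*(b - 5)*(b - 7)
Cancel the common factors (b**2 + b + 2), (b - 5), (b - 6).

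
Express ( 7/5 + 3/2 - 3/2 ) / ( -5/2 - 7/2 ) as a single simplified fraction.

Numerator: 7/5 + 3/2 - 3/2 = 7/5
Denominator: -5/2 - 7/2 = -6
Divide: (7/5) · (-1/6) = -7/30

-7/30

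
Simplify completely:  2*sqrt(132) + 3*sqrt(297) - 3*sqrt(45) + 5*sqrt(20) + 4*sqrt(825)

2*sqrt(132) = 4*sqrt(33); 3*sqrt(297) = 9*sqrt(33); 3*sqrt(45) = 9*sqrt(5); 5*sqrt(20) = 10*sqrt(5); 4*sqrt(825) = 20*sqrt(33)

sqrt(5) + 33*sqrt(33)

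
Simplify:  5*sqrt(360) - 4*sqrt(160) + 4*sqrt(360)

5*sqrt(360) = 30*sqrt(10); 4*sqrt(160) = 16*sqrt(10); 4*sqrt(360) = 24*sqrt(10)
Combine: (30 - 16 + 24)·sqrt(10) = 38*sqrt(10)

38*sqrt(10)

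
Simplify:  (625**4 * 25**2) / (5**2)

5**18

625**4 = 5**16; 25**2 = 5**4; 5**2 = 5**2
Combine exponents: 5**18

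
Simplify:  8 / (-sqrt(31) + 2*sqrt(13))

(8*sqrt(31) + 16*sqrt(13))/21

Multiply numerator and denominator by sqrt(31) + 2*sqrt(13).
Denominator becomes 21; numerator becomes 8*sqrt(31) + 16*sqrt(13).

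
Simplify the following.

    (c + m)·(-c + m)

(m)^2 - (c)^2 = -c² + m².

-c² + m²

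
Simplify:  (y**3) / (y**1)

y**2

Quotient: y**2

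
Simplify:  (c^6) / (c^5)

c

Quotient: c^1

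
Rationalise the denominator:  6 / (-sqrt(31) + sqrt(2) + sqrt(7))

(-33*sqrt(31) - 39*sqrt(7) - 54*sqrt(2) - 3*sqrt(434))/107

Group as (sqrt(2) + sqrt(7)) - sqrt(31); multiply by (sqrt(2) + sqrt(7)) + sqrt(31), then rationalise the remaining surd.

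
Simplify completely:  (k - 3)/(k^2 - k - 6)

Factor: k^2 - k - 6 = (k + 2)*(k - 3)
Cancel the common factor (k - 3).

1/(k + 2)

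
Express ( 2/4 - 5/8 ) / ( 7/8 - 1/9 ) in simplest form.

-9/55

Numerator: 2/4 - 5/8 = -1/8
Denominator: 7/8 - 1/9 = 55/72
Divide: (-1/8) · (72/55) = -9/55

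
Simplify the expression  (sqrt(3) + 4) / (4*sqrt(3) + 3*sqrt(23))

Multiply numerator and denominator by -3*sqrt(23) + 4*sqrt(3).
Denominator becomes -159; numerator becomes -12*sqrt(23) - 3*sqrt(69) + 12 + 16*sqrt(3).

(-16*sqrt(3) - 12 + 3*sqrt(69) + 12*sqrt(23))/159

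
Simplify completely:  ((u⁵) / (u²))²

u⁶

Inside the bracket: u³
Raise to the power 2: u⁶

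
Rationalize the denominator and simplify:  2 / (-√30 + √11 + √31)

Group as (√11 + √31) - √30; multiply by (√11 + √31) + √30, then rationalise the remaining surd.

(-6*√30 + 5*√31 + 25*√11 + √10230)/305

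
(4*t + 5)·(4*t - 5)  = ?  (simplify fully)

(4*t)^2 - (5)^2 = 16*t² - 25.

16*t² - 25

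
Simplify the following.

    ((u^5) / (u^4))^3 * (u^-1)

Inside the bracket: u^1
Raise to the power 3: u^3
Multiply by (u^-1): add exponents.

u^2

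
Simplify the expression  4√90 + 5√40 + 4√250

42*√10

4√90 = 12*√10; 5√40 = 10*√10; 4√250 = 20*√10
Combine: (12 + 10 + 20)·√10 = 42*√10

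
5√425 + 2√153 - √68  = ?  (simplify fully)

29*√17

5√425 = 25*√17; 2√153 = 6*√17; √68 = 2*√17
Combine: (25 + 6 - 2)·√17 = 29*√17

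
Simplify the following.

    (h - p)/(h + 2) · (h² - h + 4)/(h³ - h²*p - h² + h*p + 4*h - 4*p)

Factor: h³ - h²*p - h² + h*p + 4*h - 4*p = (h² - h + 4)·(h - p)
Cancel the common factors (h² - h + 4), (h - p).

1/(h + 2)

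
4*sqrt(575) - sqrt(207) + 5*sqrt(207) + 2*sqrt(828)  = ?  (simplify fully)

44*sqrt(23)

4*sqrt(575) = 20*sqrt(23); sqrt(207) = 3*sqrt(23); 5*sqrt(207) = 15*sqrt(23); 2*sqrt(828) = 12*sqrt(23)
Combine: (20 - 3 + 15 + 12)·sqrt(23) = 44*sqrt(23)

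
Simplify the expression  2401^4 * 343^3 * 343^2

2401^4 = 7^16; 343^3 = 7^9; 343^2 = 7^6
Combine exponents: 7^31

7^31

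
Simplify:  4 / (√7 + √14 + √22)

(-112*√11 - 4*√22 + 60*√14 + 116*√7)/391

Group as (√7 + √22) + √14; multiply by (√7 + √22) - √14, then rationalise the remaining surd.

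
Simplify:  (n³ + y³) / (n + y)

Factor as (a+b)(a^2-ab+b^2) with a=y, b=n.

n² - n*y + y²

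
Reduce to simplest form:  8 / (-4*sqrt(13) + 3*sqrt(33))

(32*sqrt(13) + 24*sqrt(33))/89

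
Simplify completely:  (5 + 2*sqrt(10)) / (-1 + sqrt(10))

(7*sqrt(10) + 25)/9

Multiply numerator and denominator by -sqrt(10) - 1.
Denominator becomes -9; numerator becomes -25 - 7*sqrt(10).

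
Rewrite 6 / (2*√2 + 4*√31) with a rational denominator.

(-3*√2 + 6*√31)/122

Multiply numerator and denominator by -2*√2 + 4*√31.
Denominator becomes 488; numerator becomes -12*√2 + 24*√31.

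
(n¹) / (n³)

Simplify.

n^(-2)

Quotient: (n^-2)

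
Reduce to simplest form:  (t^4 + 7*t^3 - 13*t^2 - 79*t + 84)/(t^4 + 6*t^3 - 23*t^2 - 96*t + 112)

(t - 3)/(t - 4)

Factor: t^4 + 7*t^3 - 13*t^2 - 79*t + 84 = (t + 7)*(t + 4)*(t - 3)*(t - 1);  t^4 + 6*t^3 - 23*t^2 - 96*t + 112 = (t + 4)*(t + 7)*(t - 1)*(t - 4)
Cancel the common factors (t + 4), (t - 1), (t + 7).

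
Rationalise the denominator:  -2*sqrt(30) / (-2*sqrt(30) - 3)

(-2*sqrt(30) + 40)/37

Multiply numerator and denominator by -3 + 2*sqrt(30).
Denominator becomes -111; numerator becomes -120 + 6*sqrt(30).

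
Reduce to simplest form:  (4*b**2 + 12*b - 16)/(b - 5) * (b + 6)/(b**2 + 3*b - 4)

(4*b + 24)/(b - 5)

Factor: 4*b**2 + 12*b - 16 = 4*(b - 1)*(b + 4);  b**2 + 3*b - 4 = (b + 4)*(b - 1)
Cancel the common factors (b + 4), (b - 1).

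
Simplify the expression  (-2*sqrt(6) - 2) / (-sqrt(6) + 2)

3*sqrt(6) + 8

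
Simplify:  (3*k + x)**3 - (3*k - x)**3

Binomially expand both and collect terms in (3*k), x.

2*x*(27*k**2 + x**2)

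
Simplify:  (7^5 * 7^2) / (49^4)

7^(-1)

7^5 = 7^5; 7^2 = 7^2; 49^4 = 7^8
Combine exponents: 7^(-1)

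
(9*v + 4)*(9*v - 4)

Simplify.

81*v^2 - 16

Product of conjugates: (P+Q)(P-Q) = P^2 - Q^2.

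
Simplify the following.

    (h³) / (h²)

h

Quotient: h¹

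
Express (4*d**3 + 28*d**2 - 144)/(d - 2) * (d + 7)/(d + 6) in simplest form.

4*d**2 + 40*d + 84

Factor: 4*d**3 + 28*d**2 - 144 = 4*(d - 2)*(d + 6)*(d + 3)
Cancel the common factors (d + 6), (d - 2).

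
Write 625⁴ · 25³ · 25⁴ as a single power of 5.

5^30

625⁴ = 5^16; 25³ = 5^6; 25⁴ = 5^8
Combine exponents: 5^30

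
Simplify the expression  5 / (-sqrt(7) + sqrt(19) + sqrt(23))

Group as (sqrt(19) + sqrt(23)) - sqrt(7); multiply by (sqrt(19) + sqrt(23)) + sqrt(7), then rationalise the remaining surd.

(-175*sqrt(7) + 15*sqrt(23) + 55*sqrt(19) + 10*sqrt(3059))/523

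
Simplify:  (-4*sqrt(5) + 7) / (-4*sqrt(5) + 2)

(-10*sqrt(5) + 33)/38

Multiply numerator and denominator by 2 + 4*sqrt(5).
Denominator becomes -76; numerator becomes -66 + 20*sqrt(5).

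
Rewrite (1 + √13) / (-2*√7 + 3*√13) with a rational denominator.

Multiply numerator and denominator by 2*√7 + 3*√13.
Denominator becomes 89; numerator becomes 2*√7 + 3*√13 + 2*√91 + 39.

(2*√7 + 3*√13 + 2*√91 + 39)/89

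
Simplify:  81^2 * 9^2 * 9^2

3^16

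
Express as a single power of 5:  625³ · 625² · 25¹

5^22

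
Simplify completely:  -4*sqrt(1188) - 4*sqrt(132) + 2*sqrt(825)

-22*sqrt(33)

4*sqrt(1188) = 24*sqrt(33); 4*sqrt(132) = 8*sqrt(33); 2*sqrt(825) = 10*sqrt(33)
Combine: (-24 - 8 + 10)·sqrt(33) = -22*sqrt(33)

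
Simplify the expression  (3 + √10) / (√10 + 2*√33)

(-10 - 3*√10 + 6*√33 + 2*√330)/122

Multiply numerator and denominator by -2*√33 + √10.
Denominator becomes -122; numerator becomes -2*√330 - 6*√33 + 3*√10 + 10.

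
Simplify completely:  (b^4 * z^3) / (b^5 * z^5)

1/(b*z^2)

Quotient: (b^-1) * (z^-2)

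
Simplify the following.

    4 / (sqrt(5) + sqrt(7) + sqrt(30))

Group as (sqrt(7) + sqrt(30)) + sqrt(5); multiply by (sqrt(7) + sqrt(30)) - sqrt(5), then rationalise the remaining surd.

(-14*sqrt(7) - 16*sqrt(5) + 5*sqrt(42) + 9*sqrt(30))/23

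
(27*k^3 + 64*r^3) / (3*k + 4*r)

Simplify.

9*k^2 - 12*k*r + 16*r^2

Factor as (a+b)(a^2-ab+b^2) with a=(4*r), b=(3*k).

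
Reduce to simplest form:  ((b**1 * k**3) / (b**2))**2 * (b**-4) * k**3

k**9/b**6

Inside the bracket: (b**-1) * k**3
Raise to the power 2: (b**-2) * k**6
Multiply by (b**-4) * k**3: add exponents.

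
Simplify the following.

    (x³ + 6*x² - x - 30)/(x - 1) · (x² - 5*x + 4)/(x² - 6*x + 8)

Factor: x³ + 6*x² - x - 30 = (x + 5)·(x - 2)·(x + 3);  x² - 5*x + 4 = (x - 1)·(x - 4);  x² - 6*x + 8 = (x - 2)·(x - 4)
Cancel the common factors (x - 2), (x - 1), (x - 4).

x² + 8*x + 15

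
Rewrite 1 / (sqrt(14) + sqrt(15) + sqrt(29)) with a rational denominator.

Group as (sqrt(14) + sqrt(29)) + sqrt(15); multiply by (sqrt(14) + sqrt(29)) - sqrt(15), then rationalise the remaining surd.

(-sqrt(6090) + 14*sqrt(15) + 15*sqrt(14))/420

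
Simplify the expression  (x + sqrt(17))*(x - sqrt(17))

Difference of squares with P = x, Q = sqrt(17).

x^2 - 17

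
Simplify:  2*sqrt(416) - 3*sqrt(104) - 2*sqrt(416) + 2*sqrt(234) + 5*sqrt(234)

15*sqrt(26)

2*sqrt(416) = 8*sqrt(26); 3*sqrt(104) = 6*sqrt(26); 2*sqrt(416) = 8*sqrt(26); 2*sqrt(234) = 6*sqrt(26); 5*sqrt(234) = 15*sqrt(26)
Combine: (8 - 6 - 8 + 6 + 15)·sqrt(26) = 15*sqrt(26)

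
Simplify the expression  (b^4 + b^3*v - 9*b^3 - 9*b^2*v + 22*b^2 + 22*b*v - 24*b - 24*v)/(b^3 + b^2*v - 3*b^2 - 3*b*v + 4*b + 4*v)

Factor: b^4 + b^3*v - 9*b^3 - 9*b^2*v + 22*b^2 + 22*b*v - 24*b - 24*v = (b - 6)*(b^2 - 3*b + 4)*(b + v);  b^3 + b^2*v - 3*b^2 - 3*b*v + 4*b + 4*v = (b + v)*(b^2 - 3*b + 4)
Cancel the common factors (b^2 - 3*b + 4), (b + v).

b - 6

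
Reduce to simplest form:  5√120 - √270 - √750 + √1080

8*√30

5√120 = 10*√30; √270 = 3*√30; √750 = 5*√30; √1080 = 6*√30
Combine: (10 - 3 - 5 + 6)·√30 = 8*√30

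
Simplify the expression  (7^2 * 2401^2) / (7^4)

7^2 = 7^2; 2401^2 = 7^8; 7^4 = 7^4
Combine exponents: 7^6

7^6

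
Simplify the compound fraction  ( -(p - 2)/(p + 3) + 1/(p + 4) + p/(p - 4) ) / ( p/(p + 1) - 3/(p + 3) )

(10*p**3 + 37*p**2 - 17*p - 44)/(p**4 - 19*p**2 + 48)

Numerator: -(p - 2)/(p + 3) + 1/(p + 4) + p/(p - 4) = (10*p**2 + 27*p - 44)/(p**3 + 3*p**2 - 16*p - 48)
Denominator: p/(p + 1) - 3/(p + 3) = (p**2 - 3)/(p**2 + 4*p + 3)
Divide: ((10*p**2 + 27*p - 44)/(p**3 + 3*p**2 - 16*p - 48)) · ((p**2 + 4*p + 3)/(p**2 - 3)) = (10*p**3 + 37*p**2 - 17*p - 44)/(p**4 - 19*p**2 + 48)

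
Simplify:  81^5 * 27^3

3^29

81^5 = 3^20; 27^3 = 3^9
Combine exponents: 3^29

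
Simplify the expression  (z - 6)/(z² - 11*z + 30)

Factor: z² - 11*z + 30 = (z - 5)·(z - 6)
Cancel the common factor (z - 6).

1/(z - 5)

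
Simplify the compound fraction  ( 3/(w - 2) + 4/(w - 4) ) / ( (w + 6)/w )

(7*w² - 20*w)/(w³ - 28*w + 48)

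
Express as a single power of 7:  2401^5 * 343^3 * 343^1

7^32

2401^5 = 7^20; 343^3 = 7^9; 343^1 = 7^3
Combine exponents: 7^32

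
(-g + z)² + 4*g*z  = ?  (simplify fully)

(g + z)²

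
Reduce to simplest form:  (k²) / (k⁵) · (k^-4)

k^(-7)

Quotient: (k^-3)
Multiply by (k^-4): add exponents.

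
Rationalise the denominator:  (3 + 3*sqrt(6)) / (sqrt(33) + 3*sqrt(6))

(-3*sqrt(22) - sqrt(33) + 3*sqrt(6) + 18)/7

Multiply numerator and denominator by -sqrt(33) + 3*sqrt(6).
Denominator becomes 21; numerator becomes -9*sqrt(22) - 3*sqrt(33) + 9*sqrt(6) + 54.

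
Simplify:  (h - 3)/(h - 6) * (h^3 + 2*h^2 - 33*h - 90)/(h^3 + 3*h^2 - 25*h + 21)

Factor: h^3 + 2*h^2 - 33*h - 90 = (h + 5)*(h + 3)*(h - 6);  h^3 + 3*h^2 - 25*h + 21 = (h - 3)*(h - 1)*(h + 7)
Cancel the common factors (h - 6), (h - 3).

(h^2 + 8*h + 15)/(h^2 + 6*h - 7)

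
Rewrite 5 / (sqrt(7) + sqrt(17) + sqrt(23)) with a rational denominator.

(-2*sqrt(2737) + sqrt(23) + 13*sqrt(17) + 33*sqrt(7))/95

Group as (sqrt(7) + sqrt(23)) + sqrt(17); multiply by (sqrt(7) + sqrt(23)) - sqrt(17), then rationalise the remaining surd.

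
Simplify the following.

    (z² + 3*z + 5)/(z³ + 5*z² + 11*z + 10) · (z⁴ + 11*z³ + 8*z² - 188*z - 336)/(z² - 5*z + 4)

Factor: z³ + 5*z² + 11*z + 10 = (z² + 3*z + 5)·(z + 2);  z⁴ + 11*z³ + 8*z² - 188*z - 336 = (z + 7)·(z + 2)·(z + 6)·(z - 4);  z² - 5*z + 4 = (z - 1)·(z - 4)
Cancel the common factors (z² + 3*z + 5), (z - 4), (z + 2).

(z² + 13*z + 42)/(z - 1)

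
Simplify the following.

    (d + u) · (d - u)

(d+u)(d-u) = d² - u².

d² - u²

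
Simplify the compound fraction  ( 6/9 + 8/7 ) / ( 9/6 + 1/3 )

76/77

Numerator: 6/9 + 8/7 = 38/21
Denominator: 9/6 + 1/3 = 11/6
Divide: (38/21) · (6/11) = 76/77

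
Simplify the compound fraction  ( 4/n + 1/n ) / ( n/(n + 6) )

Numerator: 4/n + 1/n = 5/n
Denominator: n/(n + 6) = n/(n + 6)
Divide: (5/n) · ((n + 6)/n) = (5*n + 30)/n^2

(5*n + 30)/n^2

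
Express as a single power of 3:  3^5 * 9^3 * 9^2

3^5 = 3^5; 9^3 = 3^6; 9^2 = 3^4
Combine exponents: 3^15

3^15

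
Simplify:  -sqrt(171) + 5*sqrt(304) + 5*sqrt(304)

37*sqrt(19)

sqrt(171) = 3*sqrt(19); 5*sqrt(304) = 20*sqrt(19); 5*sqrt(304) = 20*sqrt(19)
Combine: (-3 + 20 + 20)·sqrt(19) = 37*sqrt(19)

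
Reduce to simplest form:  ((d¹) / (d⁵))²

Inside the bracket: (d^-4)
Raise to the power 2: (d^-8)

d^(-8)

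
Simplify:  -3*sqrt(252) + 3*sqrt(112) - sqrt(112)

3*sqrt(252) = 18*sqrt(7); 3*sqrt(112) = 12*sqrt(7); sqrt(112) = 4*sqrt(7)
Combine: (-18 + 12 - 4)·sqrt(7) = -10*sqrt(7)

-10*sqrt(7)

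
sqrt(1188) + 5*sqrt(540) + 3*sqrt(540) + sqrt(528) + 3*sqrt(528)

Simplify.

22*sqrt(33) + 48*sqrt(15)

sqrt(1188) = 6*sqrt(33); 5*sqrt(540) = 30*sqrt(15); 3*sqrt(540) = 18*sqrt(15); sqrt(528) = 4*sqrt(33); 3*sqrt(528) = 12*sqrt(33)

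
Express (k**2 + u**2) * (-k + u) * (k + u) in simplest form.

Telescope via difference of squares: (u+k)(u-k) = -k**2 + u**2, then repeat with the next factor.

-k**4 + u**4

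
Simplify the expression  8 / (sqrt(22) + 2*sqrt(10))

(-4*sqrt(22) + 8*sqrt(10))/9

Multiply numerator and denominator by -sqrt(22) + 2*sqrt(10).
Denominator becomes 18; numerator becomes -8*sqrt(22) + 16*sqrt(10).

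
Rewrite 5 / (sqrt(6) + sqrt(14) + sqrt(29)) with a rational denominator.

Group as (sqrt(14) + sqrt(29)) + sqrt(6); multiply by (sqrt(14) + sqrt(29)) - sqrt(6), then rationalise the remaining surd.

(-4*sqrt(609) - 9*sqrt(29) + 21*sqrt(14) + 37*sqrt(6))/51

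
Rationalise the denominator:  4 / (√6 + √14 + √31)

(-16*√651 - 44*√31 + 92*√14 + 156*√6)/215

Group as (√14 + √31) + √6; multiply by (√14 + √31) - √6, then rationalise the remaining surd.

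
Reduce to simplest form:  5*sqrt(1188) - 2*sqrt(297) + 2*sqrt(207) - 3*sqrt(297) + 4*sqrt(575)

5*sqrt(1188) = 30*sqrt(33); 2*sqrt(297) = 6*sqrt(33); 2*sqrt(207) = 6*sqrt(23); 3*sqrt(297) = 9*sqrt(33); 4*sqrt(575) = 20*sqrt(23)

15*sqrt(33) + 26*sqrt(23)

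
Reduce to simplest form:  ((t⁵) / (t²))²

Inside the bracket: t³
Raise to the power 2: t⁶

t⁶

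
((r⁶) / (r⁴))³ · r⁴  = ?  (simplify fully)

Inside the bracket: r²
Raise to the power 3: r⁶
Multiply by r⁴: add exponents.

r^10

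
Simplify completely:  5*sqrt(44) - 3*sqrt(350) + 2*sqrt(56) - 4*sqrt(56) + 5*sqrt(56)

-9*sqrt(14) + 10*sqrt(11)

5*sqrt(44) = 10*sqrt(11); 3*sqrt(350) = 15*sqrt(14); 2*sqrt(56) = 4*sqrt(14); 4*sqrt(56) = 8*sqrt(14); 5*sqrt(56) = 10*sqrt(14)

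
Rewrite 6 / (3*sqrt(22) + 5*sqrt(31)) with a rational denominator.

Multiply numerator and denominator by -5*sqrt(31) + 3*sqrt(22).
Denominator becomes -577; numerator becomes -30*sqrt(31) + 18*sqrt(22).

(-18*sqrt(22) + 30*sqrt(31))/577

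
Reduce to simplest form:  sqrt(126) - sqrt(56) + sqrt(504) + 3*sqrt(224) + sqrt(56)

21*sqrt(14)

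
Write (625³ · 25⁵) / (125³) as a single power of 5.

5^13

625³ = 5^12; 25⁵ = 5^10; 125³ = 5^9
Combine exponents: 5^13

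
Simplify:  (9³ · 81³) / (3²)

3^16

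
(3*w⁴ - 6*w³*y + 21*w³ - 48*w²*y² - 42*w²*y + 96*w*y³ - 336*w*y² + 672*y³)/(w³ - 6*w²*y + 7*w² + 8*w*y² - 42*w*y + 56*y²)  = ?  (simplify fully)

3*w + 12*y

Factor: 3*w⁴ - 6*w³*y + 21*w³ - 48*w²*y² - 42*w²*y + 96*w*y³ - 336*w*y² + 672*y³ = 3·(w + 7)·(w + 4*y)·(w - 2*y)·(w - 4*y);  w³ - 6*w²*y + 7*w² + 8*w*y² - 42*w*y + 56*y² = (w + 7)·(w - 4*y)·(w - 2*y)
Cancel the common factors (w - 2*y), (w + 7), (w - 4*y).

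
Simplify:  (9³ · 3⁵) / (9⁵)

3^1

9³ = 3^6; 3⁵ = 3^5; 9⁵ = 3^10
Combine exponents: 3^1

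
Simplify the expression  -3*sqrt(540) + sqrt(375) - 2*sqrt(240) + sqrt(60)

3*sqrt(540) = 18*sqrt(15); sqrt(375) = 5*sqrt(15); 2*sqrt(240) = 8*sqrt(15); sqrt(60) = 2*sqrt(15)
Combine: (-18 + 5 - 8 + 2)·sqrt(15) = -19*sqrt(15)

-19*sqrt(15)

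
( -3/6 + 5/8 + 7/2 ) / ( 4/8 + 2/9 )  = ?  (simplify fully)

Numerator: -3/6 + 5/8 + 7/2 = 29/8
Denominator: 4/8 + 2/9 = 13/18
Divide: (29/8) · (18/13) = 261/52

261/52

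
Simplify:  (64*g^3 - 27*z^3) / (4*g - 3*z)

16*g^2 + 12*g*z + 9*z^2

Apply the difference-of-cubes factorisation and cancel (4*g - 3*z).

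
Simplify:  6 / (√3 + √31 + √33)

(-36*√341 + 6*√33 + 30*√31 + 366*√3)/371

Group as (√3 + √31) + √33; multiply by (√3 + √31) - √33, then rationalise the remaining surd.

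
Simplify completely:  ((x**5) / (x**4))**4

x**4

Inside the bracket: x**1
Raise to the power 4: x**4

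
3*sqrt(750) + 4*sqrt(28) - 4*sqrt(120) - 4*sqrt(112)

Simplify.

-8*sqrt(7) + 7*sqrt(30)

3*sqrt(750) = 15*sqrt(30); 4*sqrt(28) = 8*sqrt(7); 4*sqrt(120) = 8*sqrt(30); 4*sqrt(112) = 16*sqrt(7)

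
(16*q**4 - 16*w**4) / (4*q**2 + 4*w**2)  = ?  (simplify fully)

4*q**2 - 4*w**2

16*q**4 - 16*w**4 factors as 16*(q - w)*(q + w)*(q**2 + w**2).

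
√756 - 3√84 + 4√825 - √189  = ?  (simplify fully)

-3*√21 + 20*√33

√756 = 6*√21; 3√84 = 6*√21; 4√825 = 20*√33; √189 = 3*√21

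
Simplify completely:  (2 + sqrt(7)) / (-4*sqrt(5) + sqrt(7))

(-4*sqrt(35) - 8*sqrt(5) - 7 - 2*sqrt(7))/73

Multiply numerator and denominator by sqrt(7) + 4*sqrt(5).
Denominator becomes -73; numerator becomes 2*sqrt(7) + 7 + 8*sqrt(5) + 4*sqrt(35).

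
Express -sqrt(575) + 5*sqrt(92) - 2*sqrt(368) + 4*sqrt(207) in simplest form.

9*sqrt(23)

sqrt(575) = 5*sqrt(23); 5*sqrt(92) = 10*sqrt(23); 2*sqrt(368) = 8*sqrt(23); 4*sqrt(207) = 12*sqrt(23)
Combine: (-5 + 10 - 8 + 12)·sqrt(23) = 9*sqrt(23)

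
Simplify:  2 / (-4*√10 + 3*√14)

Multiply numerator and denominator by 3*√14 + 4*√10.
Denominator becomes -34; numerator becomes 6*√14 + 8*√10.

(-4*√10 - 3*√14)/17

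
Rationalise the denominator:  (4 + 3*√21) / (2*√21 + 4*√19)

(-63 - 4*√21 + 8*√19 + 6*√399)/110

Multiply numerator and denominator by -4*√19 + 2*√21.
Denominator becomes -220; numerator becomes -12*√399 - 16*√19 + 8*√21 + 126.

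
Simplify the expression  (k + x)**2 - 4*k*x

(k - x)**2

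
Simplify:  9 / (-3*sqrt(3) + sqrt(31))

(27*sqrt(3) + 9*sqrt(31))/4

Multiply numerator and denominator by 3*sqrt(3) + sqrt(31).
Denominator becomes 4; numerator becomes 27*sqrt(3) + 9*sqrt(31).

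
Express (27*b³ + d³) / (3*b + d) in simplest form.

9*b² - 3*b*d + d²

Apply the sum-of-cubes factorisation and cancel (3*b + d).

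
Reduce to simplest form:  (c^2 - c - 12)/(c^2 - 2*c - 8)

(c + 3)/(c + 2)

Factor: c^2 - c - 12 = (c + 3)*(c - 4);  c^2 - 2*c - 8 = (c - 4)*(c + 2)
Cancel the common factor (c - 4).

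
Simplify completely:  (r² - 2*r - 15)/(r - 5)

Factor: r² - 2*r - 15 = (r - 5)·(r + 3)
Cancel the common factor (r - 5).

r + 3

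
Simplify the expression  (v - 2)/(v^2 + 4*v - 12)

1/(v + 6)

Factor: v^2 + 4*v - 12 = (v - 2)*(v + 6)
Cancel the common factor (v - 2).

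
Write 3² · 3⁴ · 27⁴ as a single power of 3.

3^18

3² = 3^2; 3⁴ = 3^4; 27⁴ = 3^12
Combine exponents: 3^18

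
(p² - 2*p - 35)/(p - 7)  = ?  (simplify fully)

Factor: p² - 2*p - 35 = (p - 7)·(p + 5)
Cancel the common factor (p - 7).

p + 5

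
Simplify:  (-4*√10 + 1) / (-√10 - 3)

-13*√10 + 43

Multiply numerator and denominator by -3 + √10.
Denominator becomes -1; numerator becomes -43 + 13*√10.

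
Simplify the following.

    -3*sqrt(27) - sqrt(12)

3*sqrt(27) = 9*sqrt(3); sqrt(12) = 2*sqrt(3)
Combine: (-9 - 2)·sqrt(3) = -11*sqrt(3)

-11*sqrt(3)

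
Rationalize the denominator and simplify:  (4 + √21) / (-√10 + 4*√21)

(4*√10 + √210 + 16*√21 + 84)/326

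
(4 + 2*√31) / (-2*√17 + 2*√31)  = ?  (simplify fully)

(2*√17 + 2*√31 + √527 + 31)/14

Multiply numerator and denominator by 2*√17 + 2*√31.
Denominator becomes 56; numerator becomes 8*√17 + 8*√31 + 4*√527 + 124.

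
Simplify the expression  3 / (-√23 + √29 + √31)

Group as (√29 + √31) - √23; multiply by (√29 + √31) + √23, then rationalise the remaining surd.

(-111*√23 + 63*√31 + 75*√29 + 6*√20677)/2227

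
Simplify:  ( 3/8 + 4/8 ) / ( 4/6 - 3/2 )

-21/20

Numerator: 3/8 + 4/8 = 7/8
Denominator: 4/6 - 3/2 = -5/6
Divide: (7/8) · (-6/5) = -21/20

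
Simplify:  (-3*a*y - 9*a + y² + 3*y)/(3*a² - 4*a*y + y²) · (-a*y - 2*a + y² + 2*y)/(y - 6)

(y² + 5*y + 6)/(y - 6)

Factor: -3*a*y - 9*a + y² + 3*y = (y + 3)·(-3*a + y);  3*a² - 4*a*y + y² = (-3*a + y)·(-a + y);  -a*y - 2*a + y² + 2*y = (y + 2)·(-a + y)
Cancel the common factors (-3*a + y), (-a + y).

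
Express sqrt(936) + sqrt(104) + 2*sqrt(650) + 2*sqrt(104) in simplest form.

22*sqrt(26)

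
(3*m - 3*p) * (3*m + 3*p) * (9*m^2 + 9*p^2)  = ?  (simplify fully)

81*m^4 - 81*p^4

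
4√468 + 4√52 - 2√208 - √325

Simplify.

4√468 = 24*√13; 4√52 = 8*√13; 2√208 = 8*√13; √325 = 5*√13
Combine: (24 + 8 - 8 - 5)·√13 = 19*√13

19*√13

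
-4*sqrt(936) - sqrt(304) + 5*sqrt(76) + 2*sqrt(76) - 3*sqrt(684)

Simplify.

4*sqrt(936) = 24*sqrt(26); sqrt(304) = 4*sqrt(19); 5*sqrt(76) = 10*sqrt(19); 2*sqrt(76) = 4*sqrt(19); 3*sqrt(684) = 18*sqrt(19)

-24*sqrt(26) - 8*sqrt(19)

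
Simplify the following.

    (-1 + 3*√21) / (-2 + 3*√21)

(3*√21 + 187)/185

Multiply numerator and denominator by -3*√21 - 2.
Denominator becomes -185; numerator becomes -187 - 3*√21.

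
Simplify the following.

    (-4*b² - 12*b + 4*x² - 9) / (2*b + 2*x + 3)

Factor (2*x)^2 - (2*b + 3)^2 and cancel (2*b + 2*x + 3).

-2*b + 2*x - 3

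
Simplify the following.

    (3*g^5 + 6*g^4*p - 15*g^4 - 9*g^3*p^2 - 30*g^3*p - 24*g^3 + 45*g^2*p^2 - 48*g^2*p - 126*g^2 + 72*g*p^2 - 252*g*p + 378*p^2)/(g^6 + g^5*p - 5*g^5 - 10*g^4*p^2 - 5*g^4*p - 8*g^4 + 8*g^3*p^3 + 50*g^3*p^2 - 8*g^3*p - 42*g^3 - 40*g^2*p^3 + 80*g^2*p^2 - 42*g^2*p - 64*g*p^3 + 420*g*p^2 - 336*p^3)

Factor: 3*g^5 + 6*g^4*p - 15*g^4 - 9*g^3*p^2 - 30*g^3*p - 24*g^3 + 45*g^2*p^2 - 48*g^2*p - 126*g^2 + 72*g*p^2 - 252*g*p + 378*p^2 = 3*(g - p)*(g^2 + 2*g + 6)*(g + 3*p)*(g - 7);  g^6 + g^5*p - 5*g^5 - 10*g^4*p^2 - 5*g^4*p - 8*g^4 + 8*g^3*p^3 + 50*g^3*p^2 - 8*g^3*p - 42*g^3 - 40*g^2*p^3 + 80*g^2*p^2 - 42*g^2*p - 64*g*p^3 + 420*g*p^2 - 336*p^3 = (g^2 + 2*g + 6)*(g - 2*p)*(g - 7)*(g - p)*(g + 4*p)
Cancel the common factors (g^2 + 2*g + 6), (g - 7), (g - p).

(-3*g - 9*p)/(-g^2 - 2*g*p + 8*p^2)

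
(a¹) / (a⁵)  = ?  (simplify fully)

a^(-4)

Quotient: (a^-4)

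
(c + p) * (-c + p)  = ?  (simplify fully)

Telescope via difference of squares: (p+c)(p-c) = -c^2 + p^2.

-c^2 + p^2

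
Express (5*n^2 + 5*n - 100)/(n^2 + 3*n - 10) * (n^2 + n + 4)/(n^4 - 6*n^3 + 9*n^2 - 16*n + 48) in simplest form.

Factor: 5*n^2 + 5*n - 100 = 5*(n - 4)*(n + 5);  n^2 + 3*n - 10 = (n - 2)*(n + 5);  n^4 - 6*n^3 + 9*n^2 - 16*n + 48 = (n - 3)*(n^2 + n + 4)*(n - 4)
Cancel the common factors (n^2 + n + 4), (n - 4), (n + 5).

5/(n^2 - 5*n + 6)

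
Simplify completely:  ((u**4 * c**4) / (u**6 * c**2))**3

Inside the bracket: (u**-2) * c**2
Raise to the power 3: (u**-6) * c**6

c**6/u**6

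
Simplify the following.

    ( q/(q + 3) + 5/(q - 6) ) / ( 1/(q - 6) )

Numerator: q/(q + 3) + 5/(q - 6) = (q² - q + 15)/(q² - 3*q - 18)
Denominator: 1/(q - 6) = 1/(q - 6)
Divide: ((q² - q + 15)/(q² - 3*q - 18)) · (q - 6) = (q² - q + 15)/(q + 3)

(q² - q + 15)/(q + 3)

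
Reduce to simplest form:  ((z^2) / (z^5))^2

z^(-6)

Inside the bracket: (z^-3)
Raise to the power 2: (z^-6)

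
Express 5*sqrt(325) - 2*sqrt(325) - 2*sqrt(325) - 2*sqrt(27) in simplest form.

-6*sqrt(3) + 5*sqrt(13)

5*sqrt(325) = 25*sqrt(13); 2*sqrt(325) = 10*sqrt(13); 2*sqrt(325) = 10*sqrt(13); 2*sqrt(27) = 6*sqrt(3)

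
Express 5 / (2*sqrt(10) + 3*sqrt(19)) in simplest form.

Multiply numerator and denominator by -2*sqrt(10) + 3*sqrt(19).
Denominator becomes 131; numerator becomes -10*sqrt(10) + 15*sqrt(19).

(-10*sqrt(10) + 15*sqrt(19))/131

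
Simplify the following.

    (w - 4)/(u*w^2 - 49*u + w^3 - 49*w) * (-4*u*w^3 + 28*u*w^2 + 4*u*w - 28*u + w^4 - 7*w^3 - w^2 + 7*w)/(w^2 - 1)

(-4*u*w + 16*u + w^2 - 4*w)/(u*w + 7*u + w^2 + 7*w)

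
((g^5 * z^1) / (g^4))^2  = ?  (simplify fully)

g^2*z^2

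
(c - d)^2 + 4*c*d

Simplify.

(c + d)^2

Expanding gives c^2 + 2*c*d + d^2, a perfect square.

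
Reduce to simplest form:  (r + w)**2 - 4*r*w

(r - w)**2

Expanding gives r**2 - 2*r*w + w**2, a perfect square.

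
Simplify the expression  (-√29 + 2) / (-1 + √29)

(-27 + √29)/28

Multiply numerator and denominator by -√29 - 1.
Denominator becomes -28; numerator becomes -√29 + 27.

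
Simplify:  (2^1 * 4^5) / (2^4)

2^7

2^1 = 2^1; 4^5 = 2^10; 2^4 = 2^4
Combine exponents: 2^7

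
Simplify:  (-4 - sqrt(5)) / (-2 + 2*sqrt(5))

(-5*sqrt(5) - 9)/8

Multiply numerator and denominator by -2*sqrt(5) - 2.
Denominator becomes -16; numerator becomes 18 + 10*sqrt(5).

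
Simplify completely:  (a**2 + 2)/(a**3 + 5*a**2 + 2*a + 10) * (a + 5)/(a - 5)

Factor: a**3 + 5*a**2 + 2*a + 10 = (a**2 + 2)*(a + 5)
Cancel the common factors (a**2 + 2), (a + 5).

1/(a - 5)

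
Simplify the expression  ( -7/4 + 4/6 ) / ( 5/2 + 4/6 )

-13/38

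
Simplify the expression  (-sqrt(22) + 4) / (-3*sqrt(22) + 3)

Multiply numerator and denominator by 3 + 3*sqrt(22).
Denominator becomes -189; numerator becomes -54 + 9*sqrt(22).

(-sqrt(22) + 6)/21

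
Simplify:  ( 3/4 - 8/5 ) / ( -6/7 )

119/120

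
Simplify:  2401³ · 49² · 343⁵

2401³ = 7^12; 49² = 7^4; 343⁵ = 7^15
Combine exponents: 7^31

7^31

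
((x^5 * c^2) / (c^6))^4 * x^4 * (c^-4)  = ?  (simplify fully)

x^24/c^20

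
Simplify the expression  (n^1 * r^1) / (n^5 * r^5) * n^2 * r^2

1/(n^2*r^2)

Quotient: (n^-4) * (r^-4)
Multiply by n^2 * r^2: add exponents.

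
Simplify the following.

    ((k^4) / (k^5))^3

Inside the bracket: (k^-1)
Raise to the power 3: (k^-3)

k^(-3)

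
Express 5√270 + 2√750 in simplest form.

25*√30

5√270 = 15*√30; 2√750 = 10*√30
Combine: (15 + 10)·√30 = 25*√30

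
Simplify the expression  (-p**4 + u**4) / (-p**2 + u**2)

Difference of fourth powers: factor out (-p**2 + u**2).

p**2 + u**2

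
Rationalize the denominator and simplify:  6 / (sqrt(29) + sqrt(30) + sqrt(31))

Group as (sqrt(29) + sqrt(30)) + sqrt(31); multiply by (sqrt(29) + sqrt(30)) - sqrt(31), then rationalise the remaining surd.

(-3*sqrt(26970) + 42*sqrt(31) + 45*sqrt(30) + 48*sqrt(29))/674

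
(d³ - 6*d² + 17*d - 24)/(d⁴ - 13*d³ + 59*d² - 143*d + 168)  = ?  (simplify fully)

1/(d - 7)

Factor: d³ - 6*d² + 17*d - 24 = (d - 3)·(d² - 3*d + 8);  d⁴ - 13*d³ + 59*d² - 143*d + 168 = (d - 3)·(d - 7)·(d² - 3*d + 8)
Cancel the common factors (d² - 3*d + 8), (d - 3).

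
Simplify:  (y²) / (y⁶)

y^(-4)

Quotient: (y^-4)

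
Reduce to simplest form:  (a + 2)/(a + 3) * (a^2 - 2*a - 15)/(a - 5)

a + 2

Factor: a^2 - 2*a - 15 = (a + 3)*(a - 5)
Cancel the common factors (a + 3), (a - 5).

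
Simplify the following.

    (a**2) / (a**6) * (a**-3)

a**(-7)

Quotient: (a**-4)
Multiply by (a**-3): add exponents.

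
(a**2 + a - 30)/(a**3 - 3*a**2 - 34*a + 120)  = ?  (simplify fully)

1/(a - 4)

Factor: a**2 + a - 30 = (a - 5)*(a + 6);  a**3 - 3*a**2 - 34*a + 120 = (a - 5)*(a + 6)*(a - 4)
Cancel the common factors (a - 5), (a + 6).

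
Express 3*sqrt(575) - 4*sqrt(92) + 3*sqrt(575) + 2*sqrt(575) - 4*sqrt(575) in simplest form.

12*sqrt(23)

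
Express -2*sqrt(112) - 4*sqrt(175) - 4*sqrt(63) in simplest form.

-40*sqrt(7)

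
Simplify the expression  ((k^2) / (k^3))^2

Inside the bracket: (k^-1)
Raise to the power 2: (k^-2)

k^(-2)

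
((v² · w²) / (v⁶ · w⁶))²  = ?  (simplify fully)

Inside the bracket: (v^-4) · (w^-4)
Raise to the power 2: (v^-8) · (w^-8)

1/(v⁸*w⁸)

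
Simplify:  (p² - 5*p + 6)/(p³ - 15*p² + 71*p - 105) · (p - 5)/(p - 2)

1/(p - 7)

Factor: p² - 5*p + 6 = (p - 2)·(p - 3);  p³ - 15*p² + 71*p - 105 = (p - 5)·(p - 7)·(p - 3)
Cancel the common factors (p - 2), (p - 3), (p - 5).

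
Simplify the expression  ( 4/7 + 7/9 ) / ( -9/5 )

Numerator: 4/7 + 7/9 = 85/63
Denominator: -9/5 = -9/5
Divide: (85/63) · (-5/9) = -425/567

-425/567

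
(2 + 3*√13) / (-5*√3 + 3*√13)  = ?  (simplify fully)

Multiply numerator and denominator by 5*√3 + 3*√13.
Denominator becomes 42; numerator becomes 10*√3 + 6*√13 + 15*√39 + 117.

(10*√3 + 6*√13 + 15*√39 + 117)/42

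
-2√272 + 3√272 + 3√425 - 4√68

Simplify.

2√272 = 8*√17; 3√272 = 12*√17; 3√425 = 15*√17; 4√68 = 8*√17
Combine: (-8 + 12 + 15 - 8)·√17 = 11*√17

11*√17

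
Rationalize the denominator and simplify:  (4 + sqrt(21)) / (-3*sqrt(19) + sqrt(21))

(-3*sqrt(399) - 12*sqrt(19) - 21 - 4*sqrt(21))/150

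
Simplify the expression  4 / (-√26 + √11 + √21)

(-3*√26 + 8*√21 + 18*√11 + √6006)/111

Group as (√11 + √21) - √26; multiply by (√11 + √21) + √26, then rationalise the remaining surd.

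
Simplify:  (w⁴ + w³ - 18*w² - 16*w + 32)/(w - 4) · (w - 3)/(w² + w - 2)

w² + w - 12

Factor: w⁴ + w³ - 18*w² - 16*w + 32 = (w + 4)·(w - 4)·(w - 1)·(w + 2);  w² + w - 2 = (w + 2)·(w - 1)
Cancel the common factors (w + 2), (w - 4), (w - 1).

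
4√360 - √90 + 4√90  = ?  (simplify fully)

33*√10

4√360 = 24*√10; √90 = 3*√10; 4√90 = 12*√10
Combine: (24 - 3 + 12)·√10 = 33*√10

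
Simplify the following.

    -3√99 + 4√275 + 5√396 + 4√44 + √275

54*√11

3√99 = 9*√11; 4√275 = 20*√11; 5√396 = 30*√11; 4√44 = 8*√11; √275 = 5*√11
Combine: (-9 + 20 + 30 + 8 + 5)·√11 = 54*√11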